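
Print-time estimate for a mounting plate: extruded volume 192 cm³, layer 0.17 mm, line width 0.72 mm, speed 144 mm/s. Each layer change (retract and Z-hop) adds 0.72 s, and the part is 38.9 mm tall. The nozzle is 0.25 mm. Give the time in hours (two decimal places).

3.07 hours

Line area = 0.17 × 0.72, so 0.1224 mm².
Toolpath length = 192 cm³ / 0.1224 mm² = 192000 / 0.1224 = 1568627.5 mm.
Print-move time: 1568627.5 / 144 → 10893.2 s.
Number of layers: 38.9 / 0.17 → 229 (rounded up).
Z-hop total = 229 × 0.72 = 164.88 s.
Total = 10893.2 + 164.88 = 11058.08 s = 3.07 hours.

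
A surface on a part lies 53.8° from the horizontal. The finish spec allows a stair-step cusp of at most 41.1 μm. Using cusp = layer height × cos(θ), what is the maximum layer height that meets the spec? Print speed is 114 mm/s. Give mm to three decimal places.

Layer height = cusp / cos(53.8°) = 0.0411 / 0.5906 = 0.070 mm.

0.070 mm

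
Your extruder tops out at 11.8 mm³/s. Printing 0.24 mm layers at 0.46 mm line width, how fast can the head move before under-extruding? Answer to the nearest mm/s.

A = 0.24 × 0.46, so 0.1104 mm².
Max speed = 11.8 / 0.1104 = 106.88 ≈ 107 mm/s.

107 mm/s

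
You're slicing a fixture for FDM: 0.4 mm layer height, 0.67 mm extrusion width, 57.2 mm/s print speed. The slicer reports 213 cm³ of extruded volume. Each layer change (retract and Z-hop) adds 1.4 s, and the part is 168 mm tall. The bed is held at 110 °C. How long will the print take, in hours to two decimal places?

4.02 hours

Extrusion cross-section = 0.4 × 0.67 = 0.268 mm².
Toolpath length = 213 cm³ / 0.268 mm² = 213000 / 0.268 = 794776.1 mm.
Extrusion time = 794776.1 / 57.2, so 13894.7 s.
Number of layers: 168 / 0.4 → 420 (rounded up).
Non-print overhead = 420 × 1.4 = 588 s.
Total = 13894.7 + 588 = 14482.7 s = 4.02 hours.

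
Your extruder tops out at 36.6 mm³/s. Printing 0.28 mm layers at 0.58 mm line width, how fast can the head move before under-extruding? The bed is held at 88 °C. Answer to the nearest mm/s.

225 mm/s

A = 0.28 × 0.58, so 0.1624 mm².
v_max = Q/A = 36.6/0.1624 = 225.37 mm/s → 225 mm/s.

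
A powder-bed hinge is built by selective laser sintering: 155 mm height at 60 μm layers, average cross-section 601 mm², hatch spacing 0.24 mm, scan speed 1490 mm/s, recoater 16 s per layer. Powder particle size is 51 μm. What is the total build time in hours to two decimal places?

12.69 hours

Layer count = ceil(155 / 0.06) = 2584.
Hatch length per layer = 601 / 0.24, so 2504.2 mm.
Laser time per layer = 2504.2 / 1490, so 1.6807 s.
Per-layer time = 1.6807 + 16 = 17.6807 s.
2584 layers × 17.6807 s/layer = 45686.9288 s, i.e. 12.69 hours.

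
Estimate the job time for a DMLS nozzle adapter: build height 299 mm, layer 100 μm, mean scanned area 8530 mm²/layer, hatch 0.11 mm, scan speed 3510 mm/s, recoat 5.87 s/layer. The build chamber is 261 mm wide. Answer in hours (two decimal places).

Layer count = ceil(299 / 0.1) = 2990.
Scan path per layer = 8530 / 0.11, so 77545.5 mm.
Laser time per layer = 77545.5 / 3510 = 22.0927 s.
Layer cycle: 22.0927 + 5.87 → 27.9627 s.
Total: 2990 × 27.9627 s = 83608.473 s → 23.22 hours.

23.22 hours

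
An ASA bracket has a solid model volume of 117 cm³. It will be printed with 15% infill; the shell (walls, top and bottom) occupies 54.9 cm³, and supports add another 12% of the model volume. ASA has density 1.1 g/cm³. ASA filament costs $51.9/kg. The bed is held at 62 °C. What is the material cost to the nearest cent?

Infill region: 117 − 54.9 → 62.1 cm³.
Infill volume = 0.15 × 62.1, so 9.315 cm³.
Support = 0.12 × 117 = 14.04 cm³.
Total printed volume = 54.9 + 9.315 + 14.04, so 78.255 cm³.
Mass = 78.255 × 1.1, so 86.0805 g.
Cost = 86.0805 g / 1000 × $51.9/kg = $4.47.

$4.47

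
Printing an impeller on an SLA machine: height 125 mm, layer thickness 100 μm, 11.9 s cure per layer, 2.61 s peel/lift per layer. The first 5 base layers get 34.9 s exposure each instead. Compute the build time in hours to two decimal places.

5.07 hours

Layer count = ceil(125 / 0.1) = 1250.
Bottom layers = 5 × (34.9 + 2.61), so 187.55 s.
Remaining layers = 1245 × (11.9 + 2.61), so 18064.95 s.
Sum: 187.55 + 18064.95 = 18252.5 s → 5.07 hours.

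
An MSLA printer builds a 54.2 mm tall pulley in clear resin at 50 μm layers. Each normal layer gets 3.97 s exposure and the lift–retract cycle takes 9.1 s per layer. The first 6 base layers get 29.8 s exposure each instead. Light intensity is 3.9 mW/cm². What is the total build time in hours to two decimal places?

Layers = ⌈54.2/0.05⌉ = 1084.
Burn-in layers = 6 × (29.8 + 9.1) = 233.4 s.
Regular layers: 1078 × (3.97 + 9.1) → 14089.46 s.
Sum: 233.4 + 14089.46 = 14322.86 s → 3.98 hours.

3.98 hours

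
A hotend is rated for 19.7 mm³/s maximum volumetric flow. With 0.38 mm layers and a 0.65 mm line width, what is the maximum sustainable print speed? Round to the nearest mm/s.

80 mm/s

Bead cross-section: 0.38 × 0.65 → 0.247 mm².
v_max = Q/A = 19.7/0.247 = 79.76 mm/s → 80 mm/s.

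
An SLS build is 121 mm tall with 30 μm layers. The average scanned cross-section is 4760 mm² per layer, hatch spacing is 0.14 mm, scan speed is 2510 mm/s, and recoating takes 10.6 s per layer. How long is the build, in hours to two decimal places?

Layers = ⌈121/0.03⌉ = 4034.
Hatch length per layer = 4760 / 0.14 = 34000 mm.
Scan time per layer: 34000 / 2510 → 13.5458 s.
Per-layer time = 13.5458 + 10.6, so 24.1458 s.
4034 layers × 24.1458 s/layer = 97404.1572 s, i.e. 27.06 hours.

27.06 hours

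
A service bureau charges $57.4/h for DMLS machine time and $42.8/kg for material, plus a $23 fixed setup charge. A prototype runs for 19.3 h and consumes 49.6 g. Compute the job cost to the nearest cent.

$1132.94

Machine-time cost: 57.4 × 19.3 → $1107.82.
Feedstock cost = 42.8 × 49.6/1000 = $2.12288.
Adding setup: 1107.82 + 2.12288 + 23 → 1132.94288 ≈ $1132.94.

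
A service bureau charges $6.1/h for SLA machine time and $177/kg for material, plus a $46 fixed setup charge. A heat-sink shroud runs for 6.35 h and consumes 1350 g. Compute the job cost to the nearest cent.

Machine-time cost: 6.1 × 6.35 → $38.735.
Material charge = 177 × 1350/1000 = $238.95.
Total = 38.735 + 238.95 + 46 = 323.685 ≈ $323.69.

$323.69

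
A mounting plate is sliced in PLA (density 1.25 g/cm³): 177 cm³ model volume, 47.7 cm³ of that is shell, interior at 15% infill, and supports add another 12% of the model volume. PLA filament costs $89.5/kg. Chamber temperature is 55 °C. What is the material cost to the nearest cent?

$9.88

Interior volume: 177 − 47.7 → 129.3 cm³.
Deposited infill = 0.15 × 129.3, so 19.395 cm³.
Support = 0.12 × 177 = 21.24 cm³.
Total printed volume = 47.7 + 19.395 + 21.24, so 88.335 cm³.
Mass = 88.335 × 1.25, so 110.41875 g.
At $89.5/kg: 110.41875/1000 × 89.5 = $9.88.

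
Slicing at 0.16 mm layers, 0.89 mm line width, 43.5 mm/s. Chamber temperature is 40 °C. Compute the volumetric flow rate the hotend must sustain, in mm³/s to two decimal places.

6.19

Bead cross-section = 0.16 × 0.89 = 0.1424 mm².
Q = v·A = 43.5 × 0.1424 = 6.19 mm³/s.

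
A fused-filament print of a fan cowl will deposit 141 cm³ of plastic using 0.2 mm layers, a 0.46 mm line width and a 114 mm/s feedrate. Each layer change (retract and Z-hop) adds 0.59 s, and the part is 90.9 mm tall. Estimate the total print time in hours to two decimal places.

3.81 hours

Bead cross-section: 0.2 × 0.46 → 0.092 mm².
Toolpath length = 141 cm³ / 0.092 mm² = 141000 / 0.092 = 1532608.7 mm.
Time extruding: 1532608.7 / 114 → 13443.9 s.
Number of layers: 90.9 / 0.2 → 455 (rounded up).
Non-print overhead = 455 × 0.59 = 268.45 s.
Total = 13443.9 + 268.45 = 13712.35 s = 3.81 hours.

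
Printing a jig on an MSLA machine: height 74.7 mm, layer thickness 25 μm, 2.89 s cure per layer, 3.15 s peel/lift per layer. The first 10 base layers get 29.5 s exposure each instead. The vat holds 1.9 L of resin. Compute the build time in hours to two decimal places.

Number of layers: 74.7 / 0.025 → 2988 (rounded up).
Burn-in layers = 10 × (29.5 + 3.15) = 326.5 s.
Regular layers: 2978 × (2.89 + 3.15) → 17987.12 s.
Sum: 326.5 + 17987.12 = 18313.62 s → 5.09 hours.

5.09 hours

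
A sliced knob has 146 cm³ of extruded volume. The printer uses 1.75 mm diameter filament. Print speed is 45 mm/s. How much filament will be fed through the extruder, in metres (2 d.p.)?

Filament cross-section = π × (1.75/2)² = 2.4053 mm².
Length = 146 cm³ / 2.4053 mm² = 146000 / 2.4053 = 60699.29 mm = 60.70 m.

60.70 m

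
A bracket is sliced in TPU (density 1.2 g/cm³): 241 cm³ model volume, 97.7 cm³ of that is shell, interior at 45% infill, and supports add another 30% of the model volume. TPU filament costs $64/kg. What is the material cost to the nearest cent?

$18.01

Infill region = 241 − 97.7, so 143.3 cm³.
Infill deposited: 0.45 × 143.3 → 64.485 cm³.
Support: 0.30 × 241 → 72.3 cm³.
Total printed volume: 97.7 + 64.485 + 72.3 → 234.485 cm³.
Mass: 234.485 × 1.2 → 281.382 g.
Cost = 281.382 g / 1000 × $64/kg = $18.01.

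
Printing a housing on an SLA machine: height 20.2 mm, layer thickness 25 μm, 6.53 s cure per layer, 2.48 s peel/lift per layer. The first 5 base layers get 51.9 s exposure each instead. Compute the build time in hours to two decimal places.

2.09 hours

Number of layers: 20.2 / 0.025 → 808 (rounded up).
Burn-in layers = 5 × (51.9 + 2.48), so 271.9 s.
Remaining layers = 803 × (6.53 + 2.48) = 7235.03 s.
Total = 271.9 + 7235.03 = 7506.93 s = 2.09 hours.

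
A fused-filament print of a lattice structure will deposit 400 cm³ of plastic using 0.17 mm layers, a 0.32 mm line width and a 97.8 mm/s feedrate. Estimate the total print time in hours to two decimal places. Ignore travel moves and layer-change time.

20.88 hours

Extrusion cross-section = 0.17 × 0.32 = 0.0544 mm².
Total extruded path = 400000/0.0544 = 7352941.2 mm.
Extrusion time: 7352941.2 / 97.8 → 75183.4 s.
75183.4 s = 20.88 hours.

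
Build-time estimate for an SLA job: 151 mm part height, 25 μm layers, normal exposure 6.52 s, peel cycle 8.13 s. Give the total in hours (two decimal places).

Layers = ⌈151/0.025⌉ = 6040.
Per-layer time: 6.52 + 8.13 → 14.65 s.
Total = 6040 × 14.65 = 88486 s = 24.58 hours.

24.58 hours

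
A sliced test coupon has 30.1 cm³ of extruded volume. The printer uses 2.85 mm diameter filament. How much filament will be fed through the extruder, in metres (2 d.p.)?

4.72 m

Filament cross-section = π × (2.85/2)² = 6.3794 mm².
Length = 30.1 cm³ / 6.3794 mm² = 30100 / 6.3794 = 4718.31 mm = 4.72 m.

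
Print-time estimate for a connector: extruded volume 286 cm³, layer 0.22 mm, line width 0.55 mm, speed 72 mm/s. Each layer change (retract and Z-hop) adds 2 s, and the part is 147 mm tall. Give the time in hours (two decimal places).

Extrusion cross-section: 0.22 × 0.55 → 0.121 mm².
Total extruded path = 286000/0.121 = 2363636.4 mm.
Time extruding = 2363636.4 / 72 = 32828.3 s.
Number of layers: 147 / 0.22 → 669 (rounded up).
Non-print overhead = 669 × 2, so 1338 s.
Altogether 32828.3 + 1338 = 34166.3 s, i.e. 9.49 hours.

9.49 hours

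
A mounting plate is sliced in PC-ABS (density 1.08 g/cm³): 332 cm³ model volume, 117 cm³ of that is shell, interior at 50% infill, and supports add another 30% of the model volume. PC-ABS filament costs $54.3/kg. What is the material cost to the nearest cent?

Infill region: 332 − 117 → 215 cm³.
Infill volume: 0.50 × 215 → 107.5 cm³.
Support = 0.30 × 332 = 99.6 cm³.
Total printed volume = 117 + 107.5 + 99.6, so 324.1 cm³.
Mass = 324.1 × 1.08 = 350.028 g.
Cost = 350.028 g / 1000 × $54.3/kg = $19.01.

$19.01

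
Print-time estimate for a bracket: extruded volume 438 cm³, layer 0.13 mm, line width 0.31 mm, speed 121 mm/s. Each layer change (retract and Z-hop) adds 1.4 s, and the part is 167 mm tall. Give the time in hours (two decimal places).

25.45 hours

Line area = 0.13 × 0.31, so 0.0403 mm².
Toolpath length = 438 cm³ / 0.0403 mm² = 438000 / 0.0403 = 10868486.4 mm.
Extrusion time = 10868486.4 / 121, so 89822.2 s.
Layer count = ceil(167 / 0.13) = 1285.
Non-print overhead = 1285 × 1.4, so 1799 s.
Total = 89822.2 + 1799 = 91621.2 s = 25.45 hours.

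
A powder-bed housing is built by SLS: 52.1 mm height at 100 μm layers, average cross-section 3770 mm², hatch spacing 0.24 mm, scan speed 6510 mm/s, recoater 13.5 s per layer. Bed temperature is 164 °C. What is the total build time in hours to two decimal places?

Number of layers: 52.1 / 0.1 → 521 (rounded up).
Scan path per layer: 3770 / 0.24 → 15708.3 mm.
Per-layer scan time = 15708.3 / 6510, so 2.4129 s.
Per-layer time: 2.4129 + 13.5 → 15.9129 s.
521 layers × 15.9129 s/layer = 8290.6209 s, i.e. 2.30 hours.

2.30 hours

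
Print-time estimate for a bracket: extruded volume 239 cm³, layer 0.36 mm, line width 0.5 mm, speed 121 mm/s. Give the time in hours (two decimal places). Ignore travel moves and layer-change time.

Extrusion cross-section: 0.36 × 0.5 → 0.18 mm².
Toolpath length = 239 cm³ / 0.18 mm² = 239000 / 0.18 = 1327777.8 mm.
Time extruding = 1327777.8 / 121, so 10973.4 s.
10973.4 s = 3.05 hours.

3.05 hours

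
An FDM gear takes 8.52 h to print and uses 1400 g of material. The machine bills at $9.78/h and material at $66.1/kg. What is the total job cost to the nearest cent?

$175.87

Time charge = 9.78 × 8.52 = $83.3256.
Feedstock cost = 66.1 × 1400/1000, so $92.54.
Job cost: 83.3256 + 92.54 = 175.8656 ≈ $175.87.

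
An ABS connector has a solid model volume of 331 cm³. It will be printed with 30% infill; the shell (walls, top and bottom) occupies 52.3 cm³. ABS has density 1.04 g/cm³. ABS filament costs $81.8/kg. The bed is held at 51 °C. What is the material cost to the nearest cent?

$11.56

Volume inside the shell: 331 − 52.3 → 278.7 cm³.
Deposited infill: 0.30 × 278.7 → 83.61 cm³.
Total printed volume = 52.3 + 83.61, so 135.91 cm³.
Mass: 135.91 × 1.04 → 141.3464 g.
Cost = 141.3464 g / 1000 × $81.8/kg = $11.56.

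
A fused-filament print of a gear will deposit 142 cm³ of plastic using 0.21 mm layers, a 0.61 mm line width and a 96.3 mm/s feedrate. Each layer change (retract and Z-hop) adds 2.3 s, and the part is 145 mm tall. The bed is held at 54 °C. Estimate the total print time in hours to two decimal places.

3.64 hours

Extrusion cross-section = 0.21 × 0.61 = 0.1281 mm².
Toolpath length = 142 cm³ / 0.1281 mm² = 142000 / 0.1281 = 1108509 mm.
Time extruding: 1108509 / 96.3 → 11511 s.
Layers = ⌈145/0.21⌉ = 691.
Z-hop total = 691 × 2.3, so 1589.3 s.
Total = 11511 + 1589.3 = 13100.3 s = 3.64 hours.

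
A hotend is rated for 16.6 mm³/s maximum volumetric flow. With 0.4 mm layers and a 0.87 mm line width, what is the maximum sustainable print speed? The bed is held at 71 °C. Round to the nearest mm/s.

Bead cross-section: 0.4 × 0.87 → 0.348 mm².
v_max = Q/A = 16.6/0.348 = 47.70 mm/s → 48 mm/s.

48 mm/s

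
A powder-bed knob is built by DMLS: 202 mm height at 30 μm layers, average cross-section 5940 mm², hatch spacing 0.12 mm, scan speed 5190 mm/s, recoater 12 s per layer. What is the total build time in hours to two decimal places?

40.29 hours

Layer count = ceil(202 / 0.03) = 6734.
Scan path per layer = 5940 / 0.12, so 49500 mm.
Scan time per layer = 49500 / 5190, so 9.5376 s.
Time per layer = 9.5376 + 12, so 21.5376 s.
Build time = 6734 × 21.5376 = 145034.1984 s = 40.29 hours.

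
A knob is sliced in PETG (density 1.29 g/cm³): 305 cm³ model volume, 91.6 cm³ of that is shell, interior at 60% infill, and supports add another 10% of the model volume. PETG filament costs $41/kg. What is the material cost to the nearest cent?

$13.23

Volume inside the shell: 305 − 91.6 → 213.4 cm³.
Infill deposited = 0.60 × 213.4 = 128.04 cm³.
Support = 0.10 × 305 = 30.5 cm³.
Total printed volume = 91.6 + 128.04 + 30.5, so 250.14 cm³.
Mass = 250.14 × 1.29, so 322.6806 g.
At $41/kg: 322.6806/1000 × 41 = $13.23.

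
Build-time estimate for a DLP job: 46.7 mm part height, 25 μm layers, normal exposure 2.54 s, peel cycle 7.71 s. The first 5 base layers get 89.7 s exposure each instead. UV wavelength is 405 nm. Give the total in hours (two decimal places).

Layers = ⌈46.7/0.025⌉ = 1868.
Base layers: 5 × (89.7 + 7.71) → 487.05 s.
Regular layers = 1863 × (2.54 + 7.71) = 19095.75 s.
Total = 487.05 + 19095.75 = 19582.8 s = 5.44 hours.

5.44 hours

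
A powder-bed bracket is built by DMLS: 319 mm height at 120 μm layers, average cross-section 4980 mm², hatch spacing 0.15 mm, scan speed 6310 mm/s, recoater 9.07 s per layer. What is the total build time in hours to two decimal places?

10.59 hours

Layer count = ceil(319 / 0.12) = 2659.
Per-layer scan distance = 4980 / 0.15 = 33200 mm.
Per-layer scan time = 33200 / 6310 = 5.2615 s.
Per-layer time = 5.2615 + 9.07, so 14.3315 s.
Build time = 2659 × 14.3315 = 38107.4585 s = 10.59 hours.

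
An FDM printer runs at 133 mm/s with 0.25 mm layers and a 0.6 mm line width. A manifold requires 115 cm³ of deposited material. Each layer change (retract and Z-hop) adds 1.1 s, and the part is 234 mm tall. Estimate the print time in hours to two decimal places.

Line area: 0.25 × 0.6 → 0.15 mm².
Path length: 115000 mm³ / 0.15 mm² → 766666.7 mm.
Print-move time = 766666.7 / 133 = 5764.4 s.
Number of layers: 234 / 0.25 → 936 (rounded up).
Layer-change overhead = 936 × 1.1, so 1029.6 s.
Altogether 5764.4 + 1029.6 = 6794 s, i.e. 1.89 hours.

1.89 hours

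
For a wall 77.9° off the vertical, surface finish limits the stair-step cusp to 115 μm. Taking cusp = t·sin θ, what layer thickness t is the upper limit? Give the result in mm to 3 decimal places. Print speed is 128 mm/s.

sin(77.9°) = 0.9778; t_max = 0.115/0.9778 = 0.118 mm.

0.118 mm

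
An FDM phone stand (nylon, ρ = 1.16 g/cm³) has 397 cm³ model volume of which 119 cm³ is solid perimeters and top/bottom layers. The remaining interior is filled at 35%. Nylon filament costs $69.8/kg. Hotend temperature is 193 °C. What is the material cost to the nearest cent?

$17.51

Interior volume = 397 − 119 = 278 cm³.
Infill volume = 0.35 × 278, so 97.3 cm³.
Deposited volume = 119 + 97.3 = 216.3 cm³.
Mass = 216.3 × 1.16 = 250.908 g.
At $69.8/kg: 250.908/1000 × 69.8 = $17.51.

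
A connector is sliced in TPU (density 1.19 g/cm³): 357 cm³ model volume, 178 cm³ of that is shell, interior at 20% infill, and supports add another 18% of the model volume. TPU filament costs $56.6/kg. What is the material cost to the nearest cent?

Infill region: 357 − 178 → 179 cm³.
Infill volume: 0.20 × 179 → 35.8 cm³.
Support: 0.18 × 357 → 64.26 cm³.
Total printed volume = 178 + 35.8 + 64.26 = 278.06 cm³.
Mass = 278.06 × 1.19 = 330.8914 g.
Cost = 330.8914 g / 1000 × $56.6/kg = $18.73.

$18.73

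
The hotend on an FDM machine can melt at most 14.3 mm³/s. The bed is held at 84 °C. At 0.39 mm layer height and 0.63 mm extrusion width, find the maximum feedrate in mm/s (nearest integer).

58 mm/s

Bead cross-section: 0.39 × 0.63 → 0.2457 mm².
v_max = Q/A = 14.3/0.2457 = 58.20 mm/s → 58 mm/s.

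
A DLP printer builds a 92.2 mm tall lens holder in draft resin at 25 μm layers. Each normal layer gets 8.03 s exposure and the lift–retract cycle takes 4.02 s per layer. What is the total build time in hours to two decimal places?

Number of layers: 92.2 / 0.025 → 3688 (rounded up).
Cycle time = 8.03 + 4.02 = 12.05 s.
Total = 3688 × 12.05 = 44440.4 s = 12.34 hours.

12.34 hours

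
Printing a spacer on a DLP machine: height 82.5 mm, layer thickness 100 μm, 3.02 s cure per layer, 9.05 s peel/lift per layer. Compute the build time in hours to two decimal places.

2.77 hours

Layers = ⌈82.5/0.1⌉ = 825.
Cycle time = 3.02 + 9.05, so 12.07 s.
Build time: 825 × 12.07 s = 9957.75 s, i.e. 2.77 hours.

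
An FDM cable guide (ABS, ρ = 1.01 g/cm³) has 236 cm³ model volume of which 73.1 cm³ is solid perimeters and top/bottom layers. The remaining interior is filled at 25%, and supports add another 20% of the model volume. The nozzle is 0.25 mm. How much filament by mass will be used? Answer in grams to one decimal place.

Interior volume: 236 − 73.1 → 162.9 cm³.
Deposited infill = 0.25 × 162.9 = 40.725 cm³.
Support = 0.20 × 236, so 47.2 cm³.
Deposited volume = 73.1 + 40.725 + 47.2 = 161.025 cm³.
Mass: 161.025 × 1.01 → 162.63525 g.

162.6 g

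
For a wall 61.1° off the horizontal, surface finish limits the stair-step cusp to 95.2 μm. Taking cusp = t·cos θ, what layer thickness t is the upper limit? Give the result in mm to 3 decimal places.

0.197 mm

t = h_c / cos θ = 0.0952 / 0.4833 = 0.197 mm.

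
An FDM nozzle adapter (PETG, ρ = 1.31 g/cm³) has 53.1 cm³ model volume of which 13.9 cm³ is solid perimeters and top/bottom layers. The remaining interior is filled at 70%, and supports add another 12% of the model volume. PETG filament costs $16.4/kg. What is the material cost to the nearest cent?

Volume inside the shell = 53.1 − 13.9, so 39.2 cm³.
Infill volume = 0.70 × 39.2, so 27.44 cm³.
Support = 0.12 × 53.1, so 6.372 cm³.
Total extruded = 13.9 + 27.44 + 6.372 = 47.712 cm³.
Mass: 47.712 × 1.31 → 62.50272 g.
At $16.4/kg: 62.50272/1000 × 16.4 = $1.03.

$1.03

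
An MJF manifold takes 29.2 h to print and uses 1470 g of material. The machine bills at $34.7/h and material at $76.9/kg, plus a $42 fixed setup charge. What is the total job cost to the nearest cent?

$1168.28

Time charge: 34.7 × 29.2 → $1013.24.
Material cost: 76.9 × 1470/1000 → $113.043.
Total = 1013.24 + 113.043 + 42 = 1168.283 ≈ $1168.28.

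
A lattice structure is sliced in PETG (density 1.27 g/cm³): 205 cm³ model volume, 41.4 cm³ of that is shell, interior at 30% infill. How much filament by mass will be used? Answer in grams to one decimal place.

114.9 g

Infill region = 205 − 41.4 = 163.6 cm³.
Infill volume = 0.30 × 163.6 = 49.08 cm³.
Total printed volume = 41.4 + 49.08, so 90.48 cm³.
Mass = 90.48 × 1.27 = 114.9096 g.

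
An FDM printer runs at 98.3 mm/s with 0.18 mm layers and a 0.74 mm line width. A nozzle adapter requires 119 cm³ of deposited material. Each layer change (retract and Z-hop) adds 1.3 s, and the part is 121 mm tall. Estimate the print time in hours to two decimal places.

2.77 hours

Extrusion cross-section = 0.18 × 0.74 = 0.1332 mm².
Total extruded path = 119000/0.1332 = 893393.4 mm.
Print-move time: 893393.4 / 98.3 → 9088.4 s.
Layers = ⌈121/0.18⌉ = 673.
Z-hop total = 673 × 1.3, so 874.9 s.
Altogether 9088.4 + 874.9 = 9963.3 s, i.e. 2.77 hours.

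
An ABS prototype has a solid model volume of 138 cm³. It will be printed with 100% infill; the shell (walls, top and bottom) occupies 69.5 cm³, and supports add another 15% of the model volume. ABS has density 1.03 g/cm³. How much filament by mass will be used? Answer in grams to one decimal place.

163.5 g

Interior volume: 138 − 69.5 → 68.5 cm³.
Infill deposited = 1.00 × 68.5 = 68.5 cm³.
Support: 0.15 × 138 → 20.7 cm³.
Total extruded = 69.5 + 68.5 + 20.7, so 158.7 cm³.
Mass = 158.7 × 1.03, so 163.461 g.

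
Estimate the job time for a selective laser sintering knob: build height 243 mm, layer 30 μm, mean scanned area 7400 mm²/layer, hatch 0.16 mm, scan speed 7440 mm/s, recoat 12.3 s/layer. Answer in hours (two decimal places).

41.66 hours

Layer count = ceil(243 / 0.03) = 8100.
Hatch length per layer = 7400 / 0.16 = 46250 mm.
Scan time per layer = 46250 / 7440, so 6.2164 s.
Layer cycle = 6.2164 + 12.3 = 18.5164 s.
8100 layers × 18.5164 s/layer = 149982.84 s, i.e. 41.66 hours.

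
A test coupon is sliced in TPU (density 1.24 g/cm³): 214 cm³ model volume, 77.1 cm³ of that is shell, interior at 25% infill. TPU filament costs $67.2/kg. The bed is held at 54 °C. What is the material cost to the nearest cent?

Interior volume: 214 − 77.1 → 136.9 cm³.
Infill volume: 0.25 × 136.9 → 34.225 cm³.
Total printed volume = 77.1 + 34.225 = 111.325 cm³.
Mass = 111.325 × 1.24, so 138.043 g.
Cost = 138.043 g / 1000 × $67.2/kg = $9.28.

$9.28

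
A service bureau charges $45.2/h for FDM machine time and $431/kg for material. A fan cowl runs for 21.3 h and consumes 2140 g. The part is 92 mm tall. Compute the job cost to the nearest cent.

Time charge = 45.2 × 21.3, so $962.76.
Material charge = 431 × 2140/1000, so $922.34.
Total = 962.76 + 922.34 = $1885.10.

$1885.10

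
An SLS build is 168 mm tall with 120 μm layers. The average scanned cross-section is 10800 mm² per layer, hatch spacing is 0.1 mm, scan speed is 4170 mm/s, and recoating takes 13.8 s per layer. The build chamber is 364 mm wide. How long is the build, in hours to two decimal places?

15.44 hours

Number of layers: 168 / 0.12 → 1400 (rounded up).
Scan path per layer = 10800 / 0.1, so 108000 mm.
Scan time per layer: 108000 / 4170 → 25.8993 s.
Per-layer time: 25.8993 + 13.8 → 39.6993 s.
Build time = 1400 × 39.6993 = 55579.02 s = 15.44 hours.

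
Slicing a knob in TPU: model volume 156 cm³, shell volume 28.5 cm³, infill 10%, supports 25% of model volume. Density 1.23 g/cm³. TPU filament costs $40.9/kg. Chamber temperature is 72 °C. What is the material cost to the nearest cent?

Interior volume: 156 − 28.5 → 127.5 cm³.
Deposited infill = 0.10 × 127.5, so 12.75 cm³.
Support = 0.25 × 156, so 39 cm³.
Deposited volume: 28.5 + 12.75 + 39 → 80.25 cm³.
Mass = 80.25 × 1.23, so 98.7075 g.
Cost = 98.7075 g / 1000 × $40.9/kg = $4.04.

$4.04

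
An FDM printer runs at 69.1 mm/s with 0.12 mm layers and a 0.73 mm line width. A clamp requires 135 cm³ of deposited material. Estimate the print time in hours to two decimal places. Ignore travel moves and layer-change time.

6.20 hours

Bead cross-section: 0.12 × 0.73 → 0.0876 mm².
Toolpath length = 135 cm³ / 0.0876 mm² = 135000 / 0.0876 = 1541095.9 mm.
Extrusion time = 1541095.9 / 69.1 = 22302.4 s.
That's 22302.4 s → 6.20 hours.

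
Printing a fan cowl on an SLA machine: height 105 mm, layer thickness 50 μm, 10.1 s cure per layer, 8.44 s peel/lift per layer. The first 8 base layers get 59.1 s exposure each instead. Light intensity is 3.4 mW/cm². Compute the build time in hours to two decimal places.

10.92 hours

Layers = ⌈105/0.05⌉ = 2100.
Bottom layers: 8 × (59.1 + 8.44) → 540.32 s.
Remaining layers = 2092 × (10.1 + 8.44), so 38785.68 s.
Total = 540.32 + 38785.68 = 39326 s = 10.92 hours.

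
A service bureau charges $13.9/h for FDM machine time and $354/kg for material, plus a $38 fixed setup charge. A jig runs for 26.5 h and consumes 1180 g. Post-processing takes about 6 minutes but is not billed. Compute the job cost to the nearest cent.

Machine cost = 13.9 × 26.5 = $368.35.
Material charge: 354 × 1180/1000 → $417.72.
Total = 368.35 + 417.72 + 38 = $824.07.

$824.07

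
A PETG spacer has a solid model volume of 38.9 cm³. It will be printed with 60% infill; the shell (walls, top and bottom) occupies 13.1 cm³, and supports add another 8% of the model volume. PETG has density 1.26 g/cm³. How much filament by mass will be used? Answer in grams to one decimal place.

39.9 g

Interior volume = 38.9 − 13.1 = 25.8 cm³.
Infill deposited = 0.60 × 25.8 = 15.48 cm³.
Support = 0.08 × 38.9 = 3.112 cm³.
Total printed volume: 13.1 + 15.48 + 3.112 → 31.692 cm³.
Mass: 31.692 × 1.26 → 39.93192 g.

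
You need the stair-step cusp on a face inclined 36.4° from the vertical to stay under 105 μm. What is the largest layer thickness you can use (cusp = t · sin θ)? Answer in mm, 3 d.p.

Layer height = cusp / sin(36.4°) = 0.105 / 0.5934 = 0.177 mm.

0.177 mm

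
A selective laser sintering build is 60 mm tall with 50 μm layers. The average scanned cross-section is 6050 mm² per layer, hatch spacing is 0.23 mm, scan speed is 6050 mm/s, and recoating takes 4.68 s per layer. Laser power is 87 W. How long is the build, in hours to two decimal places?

3.01 hours

Layer count = ceil(60 / 0.05) = 1200.
Hatch length per layer = 6050 / 0.23, so 26304.3 mm.
Laser time per layer = 26304.3 / 6050, so 4.3478 s.
Per-layer time = 4.3478 + 4.68, so 9.0278 s.
1200 layers × 9.0278 s/layer = 10833.36 s, i.e. 3.01 hours.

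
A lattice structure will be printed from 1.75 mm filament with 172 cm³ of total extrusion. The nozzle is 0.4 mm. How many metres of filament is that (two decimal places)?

Cross-section of 1.75 mm filament: π·(1.75/2)² = 2.4053 mm².
Length = 172 cm³ / 2.4053 mm² = 172000 / 2.4053 = 71508.75 mm = 71.51 m.

71.51 m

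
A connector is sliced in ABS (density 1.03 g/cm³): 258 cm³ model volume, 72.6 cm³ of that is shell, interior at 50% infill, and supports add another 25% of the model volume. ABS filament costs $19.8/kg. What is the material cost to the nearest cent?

Volume inside the shell = 258 − 72.6, so 185.4 cm³.
Infill volume = 0.50 × 185.4, so 92.7 cm³.
Support = 0.25 × 258 = 64.5 cm³.
Deposited volume: 72.6 + 92.7 + 64.5 → 229.8 cm³.
Mass: 229.8 × 1.03 → 236.694 g.
At $19.8/kg: 236.694/1000 × 19.8 = $4.69.

$4.69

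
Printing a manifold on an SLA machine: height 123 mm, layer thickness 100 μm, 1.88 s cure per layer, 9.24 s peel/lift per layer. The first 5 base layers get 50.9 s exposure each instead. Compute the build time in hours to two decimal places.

3.87 hours

Layer count = ceil(123 / 0.1) = 1230.
Bottom layers = 5 × (50.9 + 9.24), so 300.7 s.
Remaining layers: 1225 × (1.88 + 9.24) → 13622 s.
Total = 300.7 + 13622 = 13922.7 s = 3.87 hours.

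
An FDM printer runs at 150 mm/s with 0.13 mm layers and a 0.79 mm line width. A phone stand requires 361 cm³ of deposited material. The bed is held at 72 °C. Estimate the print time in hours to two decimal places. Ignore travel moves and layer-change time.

Bead cross-section = 0.13 × 0.79 = 0.1027 mm².
Path length: 361000 mm³ / 0.1027 mm² → 3515092.5 mm.
Extrusion time = 3515092.5 / 150 = 23434 s.
Converting: 23434 s = 6.51 hours.

6.51 hours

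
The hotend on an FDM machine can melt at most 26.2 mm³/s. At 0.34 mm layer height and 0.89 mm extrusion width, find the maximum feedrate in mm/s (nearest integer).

87 mm/s

Bead cross-section = 0.34 × 0.89 = 0.3026 mm².
v_max = Q/A = 26.2/0.3026 = 86.58 mm/s → 87 mm/s.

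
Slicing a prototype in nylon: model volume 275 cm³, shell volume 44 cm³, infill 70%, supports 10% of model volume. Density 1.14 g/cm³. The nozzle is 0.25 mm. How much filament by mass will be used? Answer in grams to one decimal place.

265.8 g

Interior volume = 275 − 44, so 231 cm³.
Infill volume = 0.70 × 231 = 161.7 cm³.
Support = 0.10 × 275 = 27.5 cm³.
Deposited volume: 44 + 161.7 + 27.5 → 233.2 cm³.
Mass: 233.2 × 1.14 → 265.848 g.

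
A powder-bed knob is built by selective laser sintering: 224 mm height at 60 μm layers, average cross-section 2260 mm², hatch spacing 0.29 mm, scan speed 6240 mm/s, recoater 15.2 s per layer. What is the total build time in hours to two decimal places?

Layers = ⌈224/0.06⌉ = 3734.
Per-layer scan distance: 2260 / 0.29 → 7793.1 mm.
Scan time per layer: 7793.1 / 6240 → 1.2489 s.
Layer cycle: 1.2489 + 15.2 → 16.4489 s.
Total: 3734 × 16.4489 s = 61420.1926 s → 17.06 hours.

17.06 hours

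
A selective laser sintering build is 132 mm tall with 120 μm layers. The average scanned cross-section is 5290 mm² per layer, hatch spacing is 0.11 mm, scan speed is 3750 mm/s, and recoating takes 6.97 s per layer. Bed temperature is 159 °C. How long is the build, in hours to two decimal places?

Layers = ⌈132/0.12⌉ = 1100.
Scan path per layer = 5290 / 0.11 = 48090.9 mm.
Scan time per layer = 48090.9 / 3750 = 12.8242 s.
Time per layer = 12.8242 + 6.97, so 19.7942 s.
1100 layers × 19.7942 s/layer = 21773.62 s, i.e. 6.05 hours.

6.05 hours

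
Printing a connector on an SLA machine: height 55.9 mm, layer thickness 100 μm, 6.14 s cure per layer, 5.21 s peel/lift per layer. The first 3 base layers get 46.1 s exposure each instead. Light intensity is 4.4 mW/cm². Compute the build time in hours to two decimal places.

Layer count = ceil(55.9 / 0.1) = 559.
Base layers = 3 × (46.1 + 5.21) = 153.93 s.
Remaining layers = 556 × (6.14 + 5.21), so 6310.6 s.
Sum: 153.93 + 6310.6 = 6464.53 s → 1.80 hours.

1.80 hours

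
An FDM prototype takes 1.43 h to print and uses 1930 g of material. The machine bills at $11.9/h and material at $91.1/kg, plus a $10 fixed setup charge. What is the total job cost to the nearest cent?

$202.84

Machine-time cost: 11.9 × 1.43 → $17.017.
Material cost = 91.1 × 1930/1000, so $175.823.
Total = 17.017 + 175.823 + 10 = $202.84.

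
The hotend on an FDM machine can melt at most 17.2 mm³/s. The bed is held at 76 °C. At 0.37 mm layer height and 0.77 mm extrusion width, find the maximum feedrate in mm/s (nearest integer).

60 mm/s

Bead cross-section = 0.37 × 0.77 = 0.2849 mm².
v_max = Q/A = 17.2/0.2849 = 60.37 mm/s → 60 mm/s.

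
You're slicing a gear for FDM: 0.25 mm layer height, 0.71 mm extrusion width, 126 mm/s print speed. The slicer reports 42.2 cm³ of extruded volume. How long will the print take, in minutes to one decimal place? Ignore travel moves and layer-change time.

31.4 minutes

Extrusion cross-section = 0.25 × 0.71 = 0.1775 mm².
Path length: 42200 mm³ / 0.1775 mm² → 237746.5 mm.
Time extruding = 237746.5 / 126 = 1886.9 s.
Converting: 1886.9 s = 31.4 minutes.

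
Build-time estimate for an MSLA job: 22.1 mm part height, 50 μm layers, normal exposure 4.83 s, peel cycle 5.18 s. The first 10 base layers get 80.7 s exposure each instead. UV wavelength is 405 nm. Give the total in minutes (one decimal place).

Number of layers: 22.1 / 0.05 → 442 (rounded up).
Burn-in layers = 10 × (80.7 + 5.18) = 858.8 s.
Normal layers: 432 × (4.83 + 5.18) → 4324.32 s.
Total = 858.8 + 4324.32 = 5183.12 s = 86.4 minutes.

86.4 minutes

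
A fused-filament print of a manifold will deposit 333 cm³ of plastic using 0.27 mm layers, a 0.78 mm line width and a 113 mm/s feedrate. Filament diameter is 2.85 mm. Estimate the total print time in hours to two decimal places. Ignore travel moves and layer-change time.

3.89 hours

Line area = 0.27 × 0.78 = 0.2106 mm².
Total extruded path = 333000/0.2106 = 1581196.6 mm.
Print-move time: 1581196.6 / 113 → 13992.9 s.
13992.9 s = 3.89 hours.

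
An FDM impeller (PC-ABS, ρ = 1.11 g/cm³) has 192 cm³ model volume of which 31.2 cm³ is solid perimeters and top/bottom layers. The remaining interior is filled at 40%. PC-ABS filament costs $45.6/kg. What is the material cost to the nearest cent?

Infill region = 192 − 31.2, so 160.8 cm³.
Deposited infill: 0.40 × 160.8 → 64.32 cm³.
Total printed volume: 31.2 + 64.32 → 95.52 cm³.
Mass: 95.52 × 1.11 → 106.0272 g.
At $45.6/kg: 106.0272/1000 × 45.6 = $4.83.

$4.83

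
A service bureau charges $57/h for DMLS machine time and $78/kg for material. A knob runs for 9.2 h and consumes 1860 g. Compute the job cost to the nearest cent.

Machine-time cost = 57 × 9.2 = $524.40.
Material cost = 78 × 1860/1000 = $145.08.
Total = 524.40 + 145.08 = $669.48.

$669.48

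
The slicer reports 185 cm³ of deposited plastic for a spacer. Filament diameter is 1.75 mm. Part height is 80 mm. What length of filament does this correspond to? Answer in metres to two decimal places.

Filament cross-section = π × (1.75/2)² = 2.4053 mm².
L = 185000 mm³ / 2.4053 mm² = 76913.48 mm, i.e. 76.91 m.

76.91 m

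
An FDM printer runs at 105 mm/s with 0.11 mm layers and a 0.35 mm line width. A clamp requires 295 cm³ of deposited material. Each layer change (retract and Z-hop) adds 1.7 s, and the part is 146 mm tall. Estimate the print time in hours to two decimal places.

20.90 hours

Extrusion cross-section = 0.11 × 0.35, so 0.0385 mm².
Toolpath length = 295 cm³ / 0.0385 mm² = 295000 / 0.0385 = 7662337.7 mm.
Extrusion time = 7662337.7 / 105 = 72974.6 s.
Layer count = ceil(146 / 0.11) = 1328.
Z-hop total: 1328 × 1.7 → 2257.6 s.
Total = 72974.6 + 2257.6 = 75232.2 s = 20.90 hours.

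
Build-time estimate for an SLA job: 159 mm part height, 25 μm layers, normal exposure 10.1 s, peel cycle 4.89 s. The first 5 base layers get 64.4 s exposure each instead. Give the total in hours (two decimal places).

Layer count = ceil(159 / 0.025) = 6360.
Burn-in layers: 5 × (64.4 + 4.89) → 346.45 s.
Regular layers = 6355 × (10.1 + 4.89), so 95261.45 s.
Sum: 346.45 + 95261.45 = 95607.9 s → 26.56 hours.

26.56 hours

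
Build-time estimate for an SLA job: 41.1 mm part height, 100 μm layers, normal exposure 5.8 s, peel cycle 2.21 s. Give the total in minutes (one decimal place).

54.9 minutes

Layers = ⌈41.1/0.1⌉ = 411.
Cycle time: 5.8 + 2.21 → 8.01 s.
Total = 411 × 8.01 = 3292.11 s = 54.9 minutes.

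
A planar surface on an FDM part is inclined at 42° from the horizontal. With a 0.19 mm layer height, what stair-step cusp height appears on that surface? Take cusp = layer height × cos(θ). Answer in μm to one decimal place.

141.2 μm

h_c = t·cos θ = 0.19 × 0.7431 = 0.141189 mm (141.2 μm).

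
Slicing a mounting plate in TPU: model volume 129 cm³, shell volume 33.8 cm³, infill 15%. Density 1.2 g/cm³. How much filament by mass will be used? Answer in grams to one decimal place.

57.7 g

Volume inside the shell = 129 − 33.8 = 95.2 cm³.
Infill volume = 0.15 × 95.2, so 14.28 cm³.
Total printed volume: 33.8 + 14.28 → 48.08 cm³.
Mass = 48.08 × 1.2, so 57.696 g.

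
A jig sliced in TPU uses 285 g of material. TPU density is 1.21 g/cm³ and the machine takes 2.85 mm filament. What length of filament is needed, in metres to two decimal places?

36.92 m

Extruded volume: 285/1.21 = 235.5372 cm³ (235537.2 mm³).
A = π r² = π × 1.425² = 6.3794 mm².
Length = 235537.2 / 6.3794 = 36921.53 mm = 36.92 m.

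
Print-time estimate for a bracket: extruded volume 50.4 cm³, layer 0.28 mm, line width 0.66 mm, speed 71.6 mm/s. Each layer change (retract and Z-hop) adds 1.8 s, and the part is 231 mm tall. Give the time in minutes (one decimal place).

88.2 minutes

Bead cross-section = 0.28 × 0.66, so 0.1848 mm².
Total extruded path = 50400/0.1848 = 272727.3 mm.
Print-move time = 272727.3 / 71.6, so 3809 s.
Layer count = ceil(231 / 0.28) = 825.
Layer-change overhead = 825 × 1.8, so 1485 s.
Altogether 3809 + 1485 = 5294 s, i.e. 88.2 minutes.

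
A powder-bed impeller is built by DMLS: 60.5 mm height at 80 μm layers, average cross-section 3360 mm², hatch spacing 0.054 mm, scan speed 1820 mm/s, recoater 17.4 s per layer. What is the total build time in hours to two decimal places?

Layer count = ceil(60.5 / 0.08) = 757.
Per-layer scan distance: 3360 / 0.054 → 62222.2 mm.
Laser time per layer = 62222.2 / 1820 = 34.188 s.
Time per layer = 34.188 + 17.4 = 51.588 s.
Total: 757 × 51.588 s = 39052.116 s → 10.85 hours.

10.85 hours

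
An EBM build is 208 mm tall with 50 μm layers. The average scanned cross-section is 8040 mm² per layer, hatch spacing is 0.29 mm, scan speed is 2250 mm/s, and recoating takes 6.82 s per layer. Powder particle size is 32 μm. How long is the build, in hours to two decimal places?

22.12 hours

Layer count = ceil(208 / 0.05) = 4160.
Scan path per layer = 8040 / 0.29 = 27724.1 mm.
Per-layer scan time = 27724.1 / 2250 = 12.3218 s.
Per-layer time = 12.3218 + 6.82 = 19.1418 s.
4160 layers × 19.1418 s/layer = 79629.888 s, i.e. 22.12 hours.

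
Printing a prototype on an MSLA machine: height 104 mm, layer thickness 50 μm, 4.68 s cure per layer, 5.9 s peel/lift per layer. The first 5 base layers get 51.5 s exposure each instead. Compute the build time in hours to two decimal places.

Layer count = ceil(104 / 0.05) = 2080.
Base layers = 5 × (51.5 + 5.9), so 287 s.
Regular layers = 2075 × (4.68 + 5.9), so 21953.5 s.
Total = 287 + 21953.5 = 22240.5 s = 6.18 hours.

6.18 hours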